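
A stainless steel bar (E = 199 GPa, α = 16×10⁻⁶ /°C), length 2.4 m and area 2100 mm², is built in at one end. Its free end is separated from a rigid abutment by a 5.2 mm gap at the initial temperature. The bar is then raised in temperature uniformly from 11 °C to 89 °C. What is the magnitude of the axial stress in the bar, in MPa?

σ ≈ 0 MPa

If the wall were absent the bar would grow by αΔT L = 16×10⁻⁶ × 78 × 2400 = 2.995 mm.
Since δ_free = 3 mm is less than the 5.2 mm gap, the bar never touches the wall. No axial force develops.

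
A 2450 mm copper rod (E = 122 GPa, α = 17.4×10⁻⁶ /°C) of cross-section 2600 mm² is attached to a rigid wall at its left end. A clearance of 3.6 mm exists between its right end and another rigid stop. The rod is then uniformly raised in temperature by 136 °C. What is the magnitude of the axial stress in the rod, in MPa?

Free thermal elongation = αΔT L = 17.4×10⁻⁶ × 136 × 2450 = 5.798 mm.
The gap closes (δ_free > 3.6 mm) and the wall then resists a further 5.798 − 3.6 = 2.198 mm of expansion.
That suppressed elongation corresponds to σ = E·Δ/L = 122×10³ × 2.198/2450 = 109.4 MPa.

σ ≈ 109 MPa (compressive)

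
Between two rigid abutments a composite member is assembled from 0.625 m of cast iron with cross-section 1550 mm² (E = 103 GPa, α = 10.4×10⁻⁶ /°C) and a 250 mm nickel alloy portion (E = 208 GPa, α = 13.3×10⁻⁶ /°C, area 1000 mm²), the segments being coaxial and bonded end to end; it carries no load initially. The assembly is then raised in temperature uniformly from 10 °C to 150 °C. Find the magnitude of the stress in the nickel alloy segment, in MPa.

σ ≈ 269 MPa (compressive)

With the walls removed the bar would change length by δ_free = Σ αᵢΔT Lᵢ = 10.4×10⁻⁶×140×625 + 13.3×10⁻⁶×140×250 = 1.375 mm.
The rigid supports impose zero overall length change; the single axial force P common to all segments must satisfy P Σ Lᵢ/(AᵢEᵢ) = δ_free.
The series flexibility is Σ Lᵢ/(AᵢEᵢ) = 625/(1550×103×10³) + 250/(1000×208×10³) = 5.117×10⁻⁶ mm/N.
So P = 1.375 / 5.117×10⁻⁶ = 268.8 kN, compressive.
σ_{nickel alloy} = P / A = 268800 / 1000 = 268.8 MPa.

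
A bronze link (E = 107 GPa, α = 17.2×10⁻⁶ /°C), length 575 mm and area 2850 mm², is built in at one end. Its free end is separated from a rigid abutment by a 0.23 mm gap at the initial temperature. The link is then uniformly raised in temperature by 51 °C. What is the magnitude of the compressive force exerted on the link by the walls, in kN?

P ≈ 146 kN

If the wall were absent the link would grow by αΔT L = 17.2×10⁻⁶ × 51 × 575 = 0.5044 mm.
This exceeds the 0.23 mm gap, so the wall pushes back. The portion of expansion that must be recovered elastically is δ_free − gap = 0.5044 − 0.23 = 0.2744 mm.
Compatibility: PL/(AE) = 0.2744 mm, so σ = P/A = E × (0.2744/575) = 51.06 MPa.
P = σA = 51.06 × 2850 = 145.5 kN.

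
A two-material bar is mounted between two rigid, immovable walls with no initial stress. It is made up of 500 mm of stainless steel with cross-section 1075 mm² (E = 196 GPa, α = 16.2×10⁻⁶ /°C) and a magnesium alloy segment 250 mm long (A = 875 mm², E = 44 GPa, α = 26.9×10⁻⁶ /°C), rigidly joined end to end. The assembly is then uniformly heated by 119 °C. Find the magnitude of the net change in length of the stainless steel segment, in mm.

|ΔL| ≈ 0.492 mm

With the walls removed the bar would change length by δ_free = Σ αᵢΔT Lᵢ = 16.2×10⁻⁶×119×500 + 26.9×10⁻⁶×119×250 = 1.764 mm.
The walls prevent any net length change, so an axial force P (same in every segment) develops. Compatibility: P · Σ Lᵢ/(AᵢEᵢ) = δ_free.
The series flexibility is Σ Lᵢ/(AᵢEᵢ) = 500/(1075×196×10³) + 250/(875×44×10³) = 8.867×10⁻⁶ mm/N.
Hence P = δ_free / Σ(L/AE) = 1.764/8.867×10⁻⁶ = 199 kN (compressive).
For the stainless steel segment, free thermal change = 16.2×10⁻⁶×119×500 = 0.9639 mm and elastic change from P = 199000×500/(1075×196×10³) = 0.4722 mm; these oppose, so the net change is 0.492 mm (segment lengthens).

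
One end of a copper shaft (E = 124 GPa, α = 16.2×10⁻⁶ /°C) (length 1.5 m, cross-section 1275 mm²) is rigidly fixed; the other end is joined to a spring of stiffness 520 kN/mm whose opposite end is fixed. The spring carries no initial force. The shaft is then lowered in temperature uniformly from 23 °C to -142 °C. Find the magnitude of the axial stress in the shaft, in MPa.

The unrestrained thermal change is αΔT L = 16.2×10⁻⁶ × 165 × 1500 = 4.009 mm.
With a force P in the spring, the elastic change of the shaft is PL/(AE) and that of the spring is P/k; compatibility requires their sum to equal δ_free.
So P = δ_free / [L/(AE) + 1/k] = 4.009 / [ 1500/(1275×124×10³) + 1/(520×10³) ].
P = 4.009 / 1.141×10⁻⁵ = 351400 N.
σ = P/A = 351400/1275 = 275.6 MPa.

σ ≈ 276 MPa (tensile)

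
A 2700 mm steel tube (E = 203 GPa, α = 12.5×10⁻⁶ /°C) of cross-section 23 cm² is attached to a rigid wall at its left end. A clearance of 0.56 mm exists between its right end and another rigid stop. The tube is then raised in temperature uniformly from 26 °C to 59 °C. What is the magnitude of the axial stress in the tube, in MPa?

σ ≈ 41.6 MPa (compressive)

If the wall were absent the tube would grow by αΔT L = 12.5×10⁻⁶ × 33 × 2700 = 1.114 mm.
This exceeds the 0.56 mm gap, so the wall pushes back. The portion of expansion that must be recovered elastically is δ_free − gap = 1.114 − 0.56 = 0.5537 mm.
So σ = E(δ_free − g)/L = 203×10³ × 0.5537/2700 = 41.63 MPa.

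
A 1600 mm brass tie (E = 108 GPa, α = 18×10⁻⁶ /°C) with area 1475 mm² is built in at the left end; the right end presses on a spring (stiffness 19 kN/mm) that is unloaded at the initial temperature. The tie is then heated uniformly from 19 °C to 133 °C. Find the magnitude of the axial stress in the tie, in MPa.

Free thermal expansion: δ_free = αΔT L = 18×10⁻⁶ × 114 × 1600 = 3.283 mm.
Let P be the compressive force at the spring. The tie shortens elastically by PL/(AE) and the spring compresses by P/k; together these equal δ_free.
P [ L/(AE) + 1/k ] = δ_free → P [ 1600/(1475×108×10³) + 1/(19×10³) ] = 3.283.
P = 3.283 / 6.268×10⁻⁵ = 52380 N.
σ = P/A = 52380/1475 = 35.51 MPa.

σ ≈ 35.5 MPa (compressive)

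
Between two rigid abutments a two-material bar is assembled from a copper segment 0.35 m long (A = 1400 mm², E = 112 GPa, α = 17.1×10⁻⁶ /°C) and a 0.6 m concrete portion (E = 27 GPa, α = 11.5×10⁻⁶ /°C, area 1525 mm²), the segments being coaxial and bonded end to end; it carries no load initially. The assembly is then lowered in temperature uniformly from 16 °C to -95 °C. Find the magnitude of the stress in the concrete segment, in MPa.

σ ≈ 55.8 MPa (tensile)

Free thermal contraction of the whole bar: Σ αᵢΔT Lᵢ = 17.1×10⁻⁶×111×350 + 11.5×10⁻⁶×111×600 = 1.43 mm.
The walls prevent any net length change, so an axial force P (same in every segment) develops. Compatibility: P · Σ Lᵢ/(AᵢEᵢ) = δ_free.
Σ Lᵢ/(AᵢEᵢ) = 350/(1400×112×10³) + 600/(1525×27×10³) = 1.68×10⁻⁵ mm/N.
So P = 1.43 / 1.68×10⁻⁵ = 85.11 kN, tensile.
σ_{concrete} = P / A = 85110 / 1525 = 55.81 MPa.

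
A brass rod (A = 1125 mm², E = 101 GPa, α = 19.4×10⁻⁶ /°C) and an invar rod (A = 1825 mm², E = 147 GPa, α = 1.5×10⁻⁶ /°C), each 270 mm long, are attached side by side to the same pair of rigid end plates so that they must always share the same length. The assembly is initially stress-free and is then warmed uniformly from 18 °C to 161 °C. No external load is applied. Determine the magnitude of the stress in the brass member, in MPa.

σ ≈ 182 MPa (compressive)

Equilibrium of a rigid end plate with no external load gives equal and opposite internal forces ±P in the two members. Since α_{brass} > α_{invar}, heating drives the brass into compression and the invar into tension.
Equating the net (thermal + elastic) strains gives |α₁ − α₂|·ΔT = P·[1/(A₁E₁) + 1/(A₂E₂)].
|α₁ − α₂|·ΔT = 17.9×10⁻⁶ × 143 = 0.00256.
1/(A₁E₁) + 1/(A₂E₂) = 1/(1125×101×10³) + 1/(1825×147×10³) = 1.253×10⁻⁸ N⁻¹.
So P = 0.00256 / 1.253×10⁻⁸ = 204.3 kN.
σ_{brass} = P/A₁ = 204300/1125 = 181.6 MPa, compressive.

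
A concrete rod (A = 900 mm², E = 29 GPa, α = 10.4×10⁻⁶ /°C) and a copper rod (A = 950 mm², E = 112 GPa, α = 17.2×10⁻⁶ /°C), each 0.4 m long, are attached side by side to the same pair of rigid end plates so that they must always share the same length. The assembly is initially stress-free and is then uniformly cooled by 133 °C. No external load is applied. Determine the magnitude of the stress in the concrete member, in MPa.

The copper has the larger α, so on cooling it would change length more than the concrete if both were free. The rigid plates force a common final length, so the copper is put into tension and the concrete into compression, with equal and opposite forces P (no external load).
Equating the net (thermal + elastic) strains gives |α₁ − α₂|·ΔT = P·[1/(A₁E₁) + 1/(A₂E₂)].
|α₁ − α₂|·ΔT = 6.8×10⁻⁶ × 133 = 0.0009044.
1/(A₁E₁) + 1/(A₂E₂) = 1/(900×29×10³) + 1/(950×112×10³) = 4.771×10⁻⁸ N⁻¹.
P = 0.0009044 / 4.771×10⁻⁸ = 18960 N = 18.96 kN.
σ_{concrete} = P/A₁ = 18960/900 = 21.06 MPa, compressive.

σ ≈ 21.1 MPa (compressive)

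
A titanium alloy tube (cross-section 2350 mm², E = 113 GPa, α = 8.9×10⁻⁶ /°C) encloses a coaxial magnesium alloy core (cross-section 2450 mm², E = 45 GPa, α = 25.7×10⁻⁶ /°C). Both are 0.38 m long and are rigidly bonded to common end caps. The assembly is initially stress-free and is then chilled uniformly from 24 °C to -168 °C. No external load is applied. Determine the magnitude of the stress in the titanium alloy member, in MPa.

σ ≈ 107 MPa (compressive)

Equilibrium of a rigid end plate with no external load gives equal and opposite internal forces ±P in the two members. Since α_{magnesium alloy} > α_{titanium alloy}, cooling drives the magnesium alloy into tension and the titanium alloy into compression.
Setting the final lengths equal and cancelling L: (α₁ − α₂)ΔT = P/(A₁E₁) + P/(A₂E₂).
|α₁ − α₂|·ΔT = 16.8×10⁻⁶ × 192 = 0.003226.
1/(A₁E₁) + 1/(A₂E₂) = 1/(2350×113×10³) + 1/(2450×45×10³) = 1.284×10⁻⁸ N⁻¹.
P = 0.003226 / 1.284×10⁻⁸ = 251300 N = 251.3 kN.
σ_{titanium alloy} = P/A₁ = 251300/2350 = 106.9 MPa, compressive.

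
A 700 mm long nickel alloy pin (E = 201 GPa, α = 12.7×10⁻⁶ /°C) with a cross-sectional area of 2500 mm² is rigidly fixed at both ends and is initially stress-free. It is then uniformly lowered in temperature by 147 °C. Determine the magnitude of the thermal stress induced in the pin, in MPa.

Because both ends are immovable the net strain is zero, and the suppressed thermal strain is αΔT = 12.7×10⁻⁶ × 147 = 1866.9×10⁻⁶.
σ = EαΔT = 201×10³ × 12.7×10⁻⁶ × 147 = 375.2 MPa (tensile; the pin is trying to contract).

σ ≈ 375 MPa (tensile)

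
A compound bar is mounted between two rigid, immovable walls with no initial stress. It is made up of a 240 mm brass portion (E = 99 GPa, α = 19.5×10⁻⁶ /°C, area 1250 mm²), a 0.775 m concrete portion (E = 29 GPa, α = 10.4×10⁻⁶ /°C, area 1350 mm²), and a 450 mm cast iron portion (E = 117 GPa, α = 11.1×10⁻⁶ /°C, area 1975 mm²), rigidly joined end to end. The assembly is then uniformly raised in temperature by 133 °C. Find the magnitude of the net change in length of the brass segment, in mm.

|ΔL| ≈ 0.429 mm

Free thermal expansion of the whole bar: Σ αᵢΔT Lᵢ = 19.5×10⁻⁶×133×240 + 10.4×10⁻⁶×133×775 + 11.1×10⁻⁶×133×450 = 2.359 mm.
The rigid supports impose zero overall length change; the single axial force P common to all segments must satisfy P Σ Lᵢ/(AᵢEᵢ) = δ_free.
Σ Lᵢ/(AᵢEᵢ) = 240/(1250×99×10³) + 775/(1350×29×10³) + 450/(1975×117×10³) = 2.368×10⁻⁵ mm/N.
P = 2.359 / 2.368×10⁻⁵ = 99600 N = 99.6 kN, compressive.
For the brass segment, free thermal change = 19.5×10⁻⁶×133×240 = 0.6224 mm and elastic change from P = 99600×240/(1250×99×10³) = 0.1932 mm; these oppose, so the net change is 0.429 mm (segment lengthens).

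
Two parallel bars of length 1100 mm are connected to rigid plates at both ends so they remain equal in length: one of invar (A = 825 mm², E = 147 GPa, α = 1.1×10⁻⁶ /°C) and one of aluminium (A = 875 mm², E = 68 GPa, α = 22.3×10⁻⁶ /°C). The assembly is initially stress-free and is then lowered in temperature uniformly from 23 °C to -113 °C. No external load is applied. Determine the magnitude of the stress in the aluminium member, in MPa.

The aluminium has the larger α, so on cooling it would change length more than the invar if both were free. The rigid plates force a common final length, so the aluminium is put into tension and the invar into compression, with equal and opposite forces P (no external load).
Setting the final lengths equal and cancelling L: (α₁ − α₂)ΔT = P/(A₁E₁) + P/(A₂E₂).
|α₁ − α₂|·ΔT = 21.2×10⁻⁶ × 136 = 0.002883.
1/(A₁E₁) + 1/(A₂E₂) = 1/(825×147×10³) + 1/(875×68×10³) = 2.505×10⁻⁸ N⁻¹.
P = 0.002883 / 2.505×10⁻⁸ = 115100 N = 115.1 kN.
σ_{aluminium} = P/A₂ = 115100/875 = 131.5 MPa, tensile.

σ ≈ 132 MPa (tensile)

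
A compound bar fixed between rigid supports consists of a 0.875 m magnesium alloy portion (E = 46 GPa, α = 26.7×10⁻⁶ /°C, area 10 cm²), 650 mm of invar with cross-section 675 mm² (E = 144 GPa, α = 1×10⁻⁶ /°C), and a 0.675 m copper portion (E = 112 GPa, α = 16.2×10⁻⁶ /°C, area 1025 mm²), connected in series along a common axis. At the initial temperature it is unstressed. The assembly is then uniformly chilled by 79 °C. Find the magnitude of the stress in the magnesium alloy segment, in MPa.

σ ≈ 87.4 MPa (tensile)

With the walls removed the bar would change length by δ_free = Σ αᵢΔT Lᵢ = 26.7×10⁻⁶×79×875 + 1×10⁻⁶×79×650 + 16.2×10⁻⁶×79×675 = 2.761 mm.
Since the ends are fixed, an axial force P builds up, equal in every segment, with P · Σ Lᵢ/(AᵢEᵢ) = δ_free.
The series flexibility is Σ Lᵢ/(AᵢEᵢ) = 875/(1000×46×10³) + 650/(675×144×10³) + 675/(1025×112×10³) = 3.159×10⁻⁵ mm/N.
So P = 2.761 / 3.159×10⁻⁵ = 87.4 kN, tensile.
σ_{magnesium alloy} = P / A = 87400 / 1000 = 87.4 MPa.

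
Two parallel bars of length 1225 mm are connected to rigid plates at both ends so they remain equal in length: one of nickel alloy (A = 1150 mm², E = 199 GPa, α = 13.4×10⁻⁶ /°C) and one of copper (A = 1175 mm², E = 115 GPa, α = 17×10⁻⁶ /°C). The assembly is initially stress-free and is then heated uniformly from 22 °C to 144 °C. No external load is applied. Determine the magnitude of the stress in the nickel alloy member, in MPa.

Equilibrium of a rigid end plate with no external load gives equal and opposite internal forces ±P in the two members. Since α_{copper} > α_{nickel alloy}, heating drives the copper into compression and the nickel alloy into tension.
Setting the final lengths equal and cancelling L: (α₁ − α₂)ΔT = P/(A₁E₁) + P/(A₂E₂).
|α₁ − α₂|·ΔT = 3.6×10⁻⁶ × 122 = 0.0004392.
1/(A₁E₁) + 1/(A₂E₂) = 1/(1150×199×10³) + 1/(1175×115×10³) = 1.177×10⁻⁸ N⁻¹.
P = 0.0004392 / 1.177×10⁻⁸ = 37310 N = 37.31 kN.
σ_{nickel alloy} = P/A₁ = 37310/1150 = 32.45 MPa, tensile.

σ ≈ 32.4 MPa (tensile)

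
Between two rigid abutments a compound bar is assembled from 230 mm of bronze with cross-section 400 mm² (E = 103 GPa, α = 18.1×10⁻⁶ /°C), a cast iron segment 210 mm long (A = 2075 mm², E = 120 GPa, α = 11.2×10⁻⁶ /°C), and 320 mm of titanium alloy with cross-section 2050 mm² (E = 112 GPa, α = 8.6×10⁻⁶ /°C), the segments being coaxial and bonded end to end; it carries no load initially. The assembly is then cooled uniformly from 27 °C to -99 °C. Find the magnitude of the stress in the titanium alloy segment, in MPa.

σ ≈ 72.8 MPa (tensile)

Free thermal contraction of the whole bar: Σ αᵢΔT Lᵢ = 18.1×10⁻⁶×126×230 + 11.2×10⁻⁶×126×210 + 8.6×10⁻⁶×126×320 = 1.168 mm.
The walls prevent any net length change, so an axial force P (same in every segment) develops. Compatibility: P · Σ Lᵢ/(AᵢEᵢ) = δ_free.
Σ Lᵢ/(AᵢEᵢ) = 230/(400×103×10³) + 210/(2075×120×10³) + 320/(2050×112×10³) = 7.82×10⁻⁶ mm/N.
Hence P = δ_free / Σ(L/AE) = 1.168/7.82×10⁻⁶ = 149.3 kN (tensile).
σ_{titanium alloy} = P / A = 149300 / 2050 = 72.84 MPa.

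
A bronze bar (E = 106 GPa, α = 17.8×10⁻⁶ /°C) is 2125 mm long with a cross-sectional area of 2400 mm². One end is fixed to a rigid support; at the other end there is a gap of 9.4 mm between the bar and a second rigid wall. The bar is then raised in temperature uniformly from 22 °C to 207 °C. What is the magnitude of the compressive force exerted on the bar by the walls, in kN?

P ≈ 0 kN

Unrestrained expansion: δ_free = αΔT L = 17.8×10⁻⁶ × 185 × 2125 = 6.998 mm.
This is smaller than the 9.4 mm clearance, so the bar expands freely without reaching the stop — the stress is zero.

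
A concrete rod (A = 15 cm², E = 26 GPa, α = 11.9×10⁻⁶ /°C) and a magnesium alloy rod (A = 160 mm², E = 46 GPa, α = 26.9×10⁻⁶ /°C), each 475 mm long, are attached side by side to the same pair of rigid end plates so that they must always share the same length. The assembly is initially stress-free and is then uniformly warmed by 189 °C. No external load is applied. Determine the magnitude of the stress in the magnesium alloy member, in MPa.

Equilibrium of a rigid end plate with no external load gives equal and opposite internal forces ±P in the two members. Since α_{magnesium alloy} > α_{concrete}, heating drives the magnesium alloy into compression and the concrete into tension.
Setting the final lengths equal and cancelling L: (α₁ − α₂)ΔT = P/(A₁E₁) + P/(A₂E₂).
|α₁ − α₂|·ΔT = 15×10⁻⁶ × 189 = 0.002835.
1/(A₁E₁) + 1/(A₂E₂) = 1/(1500×26×10³) + 1/(160×46×10³) = 1.615×10⁻⁷ N⁻¹.
So P = 0.002835 / 1.615×10⁻⁷ = 17.55 kN.
σ_{magnesium alloy} = P/A₂ = 17550/160 = 109.7 MPa, compressive.

σ ≈ 110 MPa (compressive)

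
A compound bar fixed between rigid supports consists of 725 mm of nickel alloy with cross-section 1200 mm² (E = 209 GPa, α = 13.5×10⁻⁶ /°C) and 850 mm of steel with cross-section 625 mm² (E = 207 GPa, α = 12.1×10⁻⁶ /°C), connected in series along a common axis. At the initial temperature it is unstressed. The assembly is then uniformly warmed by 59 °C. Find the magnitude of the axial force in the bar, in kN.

P ≈ 125 kN (compressive)

With the walls removed the bar would change length by δ_free = Σ αᵢΔT Lᵢ = 13.5×10⁻⁶×59×725 + 12.1×10⁻⁶×59×850 = 1.184 mm.
The walls prevent any net length change, so an axial force P (same in every segment) develops. Compatibility: P · Σ Lᵢ/(AᵢEᵢ) = δ_free.
The series flexibility is Σ Lᵢ/(AᵢEᵢ) = 725/(1200×209×10³) + 850/(625×207×10³) = 9.461×10⁻⁶ mm/N.
So P = 1.184 / 9.461×10⁻⁶ = 125.2 kN, compressive.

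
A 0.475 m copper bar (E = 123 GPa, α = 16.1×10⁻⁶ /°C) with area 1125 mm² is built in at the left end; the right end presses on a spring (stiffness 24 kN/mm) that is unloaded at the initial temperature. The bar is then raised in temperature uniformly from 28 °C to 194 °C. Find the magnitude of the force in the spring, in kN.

P ≈ 28.1 kN

Free thermal expansion: δ_free = αΔT L = 16.1×10⁻⁶ × 166 × 475 = 1.269 mm.
With a force P in the spring, the elastic change of the bar is PL/(AE) and that of the spring is P/k; compatibility requires their sum to equal δ_free.
So P = δ_free / [L/(AE) + 1/k] = 1.269 / [ 475/(1125×123×10³) + 1/(24×10³) ].
P = 1.269 / 4.51×10⁻⁵ = 28150 N.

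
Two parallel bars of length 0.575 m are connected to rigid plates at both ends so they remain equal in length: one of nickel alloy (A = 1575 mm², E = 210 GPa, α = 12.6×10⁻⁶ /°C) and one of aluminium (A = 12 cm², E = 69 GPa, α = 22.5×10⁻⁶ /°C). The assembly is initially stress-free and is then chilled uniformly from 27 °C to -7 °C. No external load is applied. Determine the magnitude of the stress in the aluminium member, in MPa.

Equilibrium of a rigid end plate with no external load gives equal and opposite internal forces ±P in the two members. Since α_{aluminium} > α_{nickel alloy}, cooling drives the aluminium into tension and the nickel alloy into compression.
Setting the final lengths equal and cancelling L: (α₁ − α₂)ΔT = P/(A₁E₁) + P/(A₂E₂).
|α₁ − α₂|·ΔT = 9.9×10⁻⁶ × 34 = 0.0003366.
1/(A₁E₁) + 1/(A₂E₂) = 1/(1575×210×10³) + 1/(1200×69×10³) = 1.51×10⁻⁸ N⁻¹.
P = 0.0003366 / 1.51×10⁻⁸ = 22290 N = 22.29 kN.
σ_{aluminium} = P/A₂ = 22290/1200 = 18.58 MPa, tensile.

σ ≈ 18.6 MPa (tensile)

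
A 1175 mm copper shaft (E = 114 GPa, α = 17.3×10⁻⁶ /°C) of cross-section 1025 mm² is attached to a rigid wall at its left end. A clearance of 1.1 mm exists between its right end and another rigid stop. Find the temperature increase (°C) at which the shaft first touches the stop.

The gap closes when αΔT L = 1.1 mm, since the shaft is still unstressed at that instant.
So ΔT = g/(αL) = 1.1/(17.3×10⁻⁶ × 1175) = 54.11 °C.

ΔT ≈ 54.1 °C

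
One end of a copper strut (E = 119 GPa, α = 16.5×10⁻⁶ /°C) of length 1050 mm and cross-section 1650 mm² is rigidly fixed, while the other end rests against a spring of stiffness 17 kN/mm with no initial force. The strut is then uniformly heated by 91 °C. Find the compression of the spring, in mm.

If the spring were absent the strut would lengthen by αΔT L = 16.5×10⁻⁶ × 91 × 1050 = 1.577 mm.
With a force P in the spring, the elastic change of the strut is PL/(AE) and that of the spring is P/k; compatibility requires their sum to equal δ_free.
P [ L/(AE) + 1/k ] = δ_free → P [ 1050/(1650×119×10³) + 1/(17×10³) ] = 1.577.
P = 1.577 / 6.417×10⁻⁵ = 24570 N.
Spring compression = P/k = 24570/(17×10³) = 1.445 mm.

δ ≈ 1.45 mm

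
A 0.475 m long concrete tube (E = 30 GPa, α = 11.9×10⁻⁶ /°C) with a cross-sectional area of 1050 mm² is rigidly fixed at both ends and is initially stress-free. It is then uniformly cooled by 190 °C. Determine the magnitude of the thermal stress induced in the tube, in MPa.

σ ≈ 67.8 MPa (tensile)

Because both ends are immovable the net strain is zero, and the suppressed thermal strain is αΔT = 11.9×10⁻⁶ × 190 = 2261×10⁻⁶.
The stress required to suppress this strain is σ = Eε = 30×10³ × 2261×10⁻⁶ = 67.83 MPa, tensile since the tube is trying to contract.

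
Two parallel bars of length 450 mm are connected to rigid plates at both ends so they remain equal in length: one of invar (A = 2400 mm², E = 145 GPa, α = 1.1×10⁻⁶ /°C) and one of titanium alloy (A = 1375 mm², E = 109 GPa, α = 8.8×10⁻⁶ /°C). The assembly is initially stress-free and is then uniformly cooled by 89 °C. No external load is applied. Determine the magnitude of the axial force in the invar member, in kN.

P ≈ 71.8 kN (compressive in the invar)

Both members must finish at the same length. With the larger α, the titanium alloy tends to over-contract; the plates restrain it, putting the titanium alloy in tension and the invar in compression. With no external load the two internal forces are equal and opposite, magnitude P.
Equating the net (thermal + elastic) strains gives |α₁ − α₂|·ΔT = P·[1/(A₁E₁) + 1/(A₂E₂)].
|α₁ − α₂|·ΔT = 7.7×10⁻⁶ × 89 = 0.0006853.
1/(A₁E₁) + 1/(A₂E₂) = 1/(2400×145×10³) + 1/(1375×109×10³) = 9.546×10⁻⁹ N⁻¹.
P = 0.0006853 / 9.546×10⁻⁹ = 71790 N = 71.79 kN.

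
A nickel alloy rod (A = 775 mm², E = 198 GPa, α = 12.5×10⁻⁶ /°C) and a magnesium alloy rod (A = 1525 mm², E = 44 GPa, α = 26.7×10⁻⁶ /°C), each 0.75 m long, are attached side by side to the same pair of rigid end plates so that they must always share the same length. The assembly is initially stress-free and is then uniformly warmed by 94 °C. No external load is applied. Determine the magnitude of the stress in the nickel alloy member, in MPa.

Both members must finish at the same length. With the larger α, the magnesium alloy tends to over-expand; the plates restrain it, putting the magnesium alloy in compression and the nickel alloy in tension. With no external load the two internal forces are equal and opposite, magnitude P.
Compatibility of the two members (thermal + elastic change equal): (α₁ − α₂)ΔT = P·[1/(A₁E₁) + 1/(A₂E₂)].
|α₁ − α₂|·ΔT = 14.2×10⁻⁶ × 94 = 0.001335.
1/(A₁E₁) + 1/(A₂E₂) = 1/(775×198×10³) + 1/(1525×44×10³) = 2.142×10⁻⁸ N⁻¹.
So P = 0.001335 / 2.142×10⁻⁸ = 62.32 kN.
σ_{nickel alloy} = P/A₁ = 62320/775 = 80.41 MPa, tensile.

σ ≈ 80.4 MPa (tensile)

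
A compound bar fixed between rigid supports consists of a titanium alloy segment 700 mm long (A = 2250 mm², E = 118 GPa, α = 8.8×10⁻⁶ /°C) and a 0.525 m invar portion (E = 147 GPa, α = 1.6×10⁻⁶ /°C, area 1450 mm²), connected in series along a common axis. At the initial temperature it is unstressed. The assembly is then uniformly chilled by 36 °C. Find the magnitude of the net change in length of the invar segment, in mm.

If the supports were absent, the total length change would be Σ αᵢΔT Lᵢ = 8.8×10⁻⁶×36×700 + 1.6×10⁻⁶×36×525 = 0.252 mm.
The rigid supports impose zero overall length change; the single axial force P common to all segments must satisfy P Σ Lᵢ/(AᵢEᵢ) = δ_free.
The series flexibility is Σ Lᵢ/(AᵢEᵢ) = 700/(2250×118×10³) + 525/(1450×147×10³) = 5.1×10⁻⁶ mm/N.
P = 0.252 / 5.1×10⁻⁶ = 49420 N = 49.42 kN, tensile.
For the invar segment, free thermal change = 1.6×10⁻⁶×36×525 = 0.03024 mm and elastic change from P = 49420×525/(1450×147×10³) = 0.1217 mm; these oppose, so the net change is 0.0915 mm (segment lengthens).

|ΔL| ≈ 0.0915 mm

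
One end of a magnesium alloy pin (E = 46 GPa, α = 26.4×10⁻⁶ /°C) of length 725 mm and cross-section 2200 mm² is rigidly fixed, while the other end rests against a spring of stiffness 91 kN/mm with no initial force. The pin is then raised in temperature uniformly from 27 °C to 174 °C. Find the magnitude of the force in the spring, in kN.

P ≈ 155 kN

If the spring were absent the pin would lengthen by αΔT L = 26.4×10⁻⁶ × 147 × 725 = 2.814 mm.
With a force P in the spring, the elastic change of the pin is PL/(AE) and that of the spring is P/k; compatibility requires their sum to equal δ_free.
So P = δ_free / [L/(AE) + 1/k] = 2.814 / [ 725/(2200×46×10³) + 1/(91×10³) ].
P = 2.814 / 1.815×10⁻⁵ = 155000 N.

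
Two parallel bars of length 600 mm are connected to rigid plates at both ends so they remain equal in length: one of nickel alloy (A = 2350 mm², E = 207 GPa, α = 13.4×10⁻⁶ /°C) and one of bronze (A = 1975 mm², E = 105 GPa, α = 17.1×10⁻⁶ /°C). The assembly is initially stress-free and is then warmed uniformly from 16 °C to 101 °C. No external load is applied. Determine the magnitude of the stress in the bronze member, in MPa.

σ ≈ 23.2 MPa (compressive)

The bronze has the larger α, so on heating it would change length more than the nickel alloy if both were free. The rigid plates force a common final length, so the bronze is put into compression and the nickel alloy into tension, with equal and opposite forces P (no external load).
Setting the final lengths equal and cancelling L: (α₁ − α₂)ΔT = P/(A₁E₁) + P/(A₂E₂).
|α₁ − α₂|·ΔT = 3.7×10⁻⁶ × 85 = 0.0003145.
1/(A₁E₁) + 1/(A₂E₂) = 1/(2350×207×10³) + 1/(1975×105×10³) = 6.878×10⁻⁹ N⁻¹.
P = 0.0003145 / 6.878×10⁻⁹ = 45730 N = 45.73 kN.
σ_{bronze} = P/A₂ = 45730/1975 = 23.15 MPa, compressive.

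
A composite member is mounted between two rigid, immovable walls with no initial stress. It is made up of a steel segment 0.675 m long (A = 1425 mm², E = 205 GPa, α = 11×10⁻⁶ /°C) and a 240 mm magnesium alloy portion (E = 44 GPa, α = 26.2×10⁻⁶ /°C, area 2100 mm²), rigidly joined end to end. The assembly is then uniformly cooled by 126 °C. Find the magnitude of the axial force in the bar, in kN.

P ≈ 352 kN (tensile)

If the supports were absent, the total length change would be Σ αᵢΔT Lᵢ = 11×10⁻⁶×126×675 + 26.2×10⁻⁶×126×240 = 1.728 mm.
The rigid supports impose zero overall length change; the single axial force P common to all segments must satisfy P Σ Lᵢ/(AᵢEᵢ) = δ_free.
The series flexibility is Σ Lᵢ/(AᵢEᵢ) = 675/(1425×205×10³) + 240/(2100×44×10³) = 4.908×10⁻⁶ mm/N.
Hence P = δ_free / Σ(L/AE) = 1.728/4.908×10⁻⁶ = 352 kN (tensile).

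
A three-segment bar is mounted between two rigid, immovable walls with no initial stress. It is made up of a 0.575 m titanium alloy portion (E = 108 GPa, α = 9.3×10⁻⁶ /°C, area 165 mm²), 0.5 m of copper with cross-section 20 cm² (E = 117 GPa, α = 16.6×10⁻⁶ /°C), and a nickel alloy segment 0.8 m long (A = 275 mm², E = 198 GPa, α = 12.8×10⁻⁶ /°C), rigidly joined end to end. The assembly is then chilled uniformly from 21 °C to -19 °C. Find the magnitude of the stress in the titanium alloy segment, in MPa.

σ ≈ 118 MPa (tensile)

With the walls removed the bar would change length by δ_free = Σ αᵢΔT Lᵢ = 9.3×10⁻⁶×40×575 + 16.6×10⁻⁶×40×500 + 12.8×10⁻⁶×40×800 = 0.9555 mm.
Since the ends are fixed, an axial force P builds up, equal in every segment, with P · Σ Lᵢ/(AᵢEᵢ) = δ_free.
The series flexibility is Σ Lᵢ/(AᵢEᵢ) = 575/(165×108×10³) + 500/(2000×117×10³) + 800/(275×198×10³) = 4.91×10⁻⁵ mm/N.
Hence P = δ_free / Σ(L/AE) = 0.9555/4.91×10⁻⁵ = 19.46 kN (tensile).
σ_{titanium alloy} = P / A = 19460 / 165 = 118 MPa.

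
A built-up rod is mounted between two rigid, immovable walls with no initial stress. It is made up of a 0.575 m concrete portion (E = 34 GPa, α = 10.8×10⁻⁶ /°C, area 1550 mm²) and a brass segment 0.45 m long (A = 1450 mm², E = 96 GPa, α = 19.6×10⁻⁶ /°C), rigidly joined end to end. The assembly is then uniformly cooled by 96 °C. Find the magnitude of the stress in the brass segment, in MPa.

With the walls removed the bar would change length by δ_free = Σ αᵢΔT Lᵢ = 10.8×10⁻⁶×96×575 + 19.6×10⁻⁶×96×450 = 1.443 mm.
Since the ends are fixed, an axial force P builds up, equal in every segment, with P · Σ Lᵢ/(AᵢEᵢ) = δ_free.
The series flexibility is Σ Lᵢ/(AᵢEᵢ) = 575/(1550×34×10³) + 450/(1450×96×10³) = 1.414×10⁻⁵ mm/N.
P = 1.443 / 1.414×10⁻⁵ = 102000 N = 102 kN, tensile.
σ_{brass} = P / A = 102000 / 1450 = 70.36 MPa.

σ ≈ 70.4 MPa (tensile)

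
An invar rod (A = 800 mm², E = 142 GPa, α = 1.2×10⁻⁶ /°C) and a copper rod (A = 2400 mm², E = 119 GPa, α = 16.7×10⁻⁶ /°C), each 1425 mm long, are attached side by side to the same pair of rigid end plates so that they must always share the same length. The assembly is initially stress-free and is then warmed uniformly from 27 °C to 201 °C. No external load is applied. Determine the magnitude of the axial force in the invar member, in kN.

P ≈ 219 kN (tensile in the invar)

The copper has the larger α, so on heating it would change length more than the invar if both were free. The rigid plates force a common final length, so the copper is put into compression and the invar into tension, with equal and opposite forces P (no external load).
Equating the net (thermal + elastic) strains gives |α₁ − α₂|·ΔT = P·[1/(A₁E₁) + 1/(A₂E₂)].
|α₁ − α₂|·ΔT = 15.5×10⁻⁶ × 174 = 0.002697.
1/(A₁E₁) + 1/(A₂E₂) = 1/(800×142×10³) + 1/(2400×119×10³) = 1.23×10⁻⁸ N⁻¹.
P = 0.002697 / 1.23×10⁻⁸ = 219200 N = 219.2 kN.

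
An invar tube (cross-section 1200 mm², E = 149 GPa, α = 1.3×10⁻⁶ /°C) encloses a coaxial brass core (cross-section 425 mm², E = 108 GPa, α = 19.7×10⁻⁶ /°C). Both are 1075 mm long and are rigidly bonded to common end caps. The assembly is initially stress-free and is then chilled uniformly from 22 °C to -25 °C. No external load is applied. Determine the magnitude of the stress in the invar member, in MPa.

The brass has the larger α, so on cooling it would change length more than the invar if both were free. The rigid plates force a common final length, so the brass is put into tension and the invar into compression, with equal and opposite forces P (no external load).
Compatibility of the two members (thermal + elastic change equal): (α₁ − α₂)ΔT = P·[1/(A₁E₁) + 1/(A₂E₂)].
|α₁ − α₂|·ΔT = 18.4×10⁻⁶ × 47 = 0.0008648.
1/(A₁E₁) + 1/(A₂E₂) = 1/(1200×149×10³) + 1/(425×108×10³) = 2.738×10⁻⁸ N⁻¹.
So P = 0.0008648 / 2.738×10⁻⁸ = 31.59 kN.
σ_{invar} = P/A₁ = 31590/1200 = 26.32 MPa, compressive.

σ ≈ 26.3 MPa (compressive)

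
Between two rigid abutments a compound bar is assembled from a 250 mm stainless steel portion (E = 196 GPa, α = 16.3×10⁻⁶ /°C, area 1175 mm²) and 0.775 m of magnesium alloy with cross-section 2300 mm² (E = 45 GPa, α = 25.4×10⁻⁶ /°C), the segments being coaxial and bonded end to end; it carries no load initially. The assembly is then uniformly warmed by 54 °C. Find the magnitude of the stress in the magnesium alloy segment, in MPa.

Free thermal expansion of the whole bar: Σ αᵢΔT Lᵢ = 16.3×10⁻⁶×54×250 + 25.4×10⁻⁶×54×775 = 1.283 mm.
The walls prevent any net length change, so an axial force P (same in every segment) develops. Compatibility: P · Σ Lᵢ/(AᵢEᵢ) = δ_free.
Σ Lᵢ/(AᵢEᵢ) = 250/(1175×196×10³) + 775/(2300×45×10³) = 8.573×10⁻⁶ mm/N.
So P = 1.283 / 8.573×10⁻⁶ = 149.7 kN, compressive.
σ_{magnesium alloy} = P / A = 149700 / 2300 = 65.07 MPa.

σ ≈ 65.1 MPa (compressive)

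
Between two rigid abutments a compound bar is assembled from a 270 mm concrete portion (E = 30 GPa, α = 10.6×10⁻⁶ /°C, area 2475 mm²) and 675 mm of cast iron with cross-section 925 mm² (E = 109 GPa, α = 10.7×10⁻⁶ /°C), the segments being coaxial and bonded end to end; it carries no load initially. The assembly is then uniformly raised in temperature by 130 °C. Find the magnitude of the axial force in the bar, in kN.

With the walls removed the bar would change length by δ_free = Σ αᵢΔT Lᵢ = 10.6×10⁻⁶×130×270 + 10.7×10⁻⁶×130×675 = 1.311 mm.
The rigid supports impose zero overall length change; the single axial force P common to all segments must satisfy P Σ Lᵢ/(AᵢEᵢ) = δ_free.
The series flexibility is Σ Lᵢ/(AᵢEᵢ) = 270/(2475×30×10³) + 675/(925×109×10³) = 1.033×10⁻⁵ mm/N.
Hence P = δ_free / Σ(L/AE) = 1.311/1.033×10⁻⁵ = 126.9 kN (compressive).

P ≈ 127 kN (compressive)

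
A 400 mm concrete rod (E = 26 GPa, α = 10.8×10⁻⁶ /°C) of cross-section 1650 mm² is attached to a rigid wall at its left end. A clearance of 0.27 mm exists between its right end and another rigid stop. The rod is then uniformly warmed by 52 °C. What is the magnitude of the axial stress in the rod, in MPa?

Unrestrained expansion: δ_free = αΔT L = 10.8×10⁻⁶ × 52 × 400 = 0.2246 mm.
Since δ_free = 0.225 mm is less than the 0.27 mm gap, the rod never touches the wall. No axial force develops.

σ ≈ 0 MPa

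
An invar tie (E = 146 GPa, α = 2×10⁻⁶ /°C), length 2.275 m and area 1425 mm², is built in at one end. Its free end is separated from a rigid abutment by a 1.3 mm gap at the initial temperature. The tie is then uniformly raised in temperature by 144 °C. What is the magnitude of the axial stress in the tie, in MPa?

If the wall were absent the tie would grow by αΔT L = 2×10⁻⁶ × 144 × 2275 = 0.6552 mm.
Since δ_free = 0.655 mm is less than the 1.3 mm gap, the tie never touches the wall. No axial force develops.

σ ≈ 0 MPa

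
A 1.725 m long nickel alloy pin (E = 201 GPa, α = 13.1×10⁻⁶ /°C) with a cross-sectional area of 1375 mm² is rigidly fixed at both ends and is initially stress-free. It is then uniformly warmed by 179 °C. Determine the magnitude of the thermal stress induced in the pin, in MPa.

The supports are rigid, so the total axial strain is zero. The restrained thermal strain is ε = αΔT = 13.1×10⁻⁶ × 179 = 2344.9×10⁻⁶.
The stress required to suppress this strain is σ = Eε = 201×10³ × 2344.9×10⁻⁶ = 471.3 MPa, compressive since the pin is trying to expand.

σ ≈ 471 MPa (compressive)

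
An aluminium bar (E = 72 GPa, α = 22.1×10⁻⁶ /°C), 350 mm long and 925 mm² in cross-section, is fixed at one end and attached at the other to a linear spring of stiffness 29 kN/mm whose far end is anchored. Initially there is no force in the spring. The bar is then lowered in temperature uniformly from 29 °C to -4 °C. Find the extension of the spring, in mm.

If the spring were absent the bar would shorten by αΔT L = 22.1×10⁻⁶ × 33 × 350 = 0.2553 mm.
Let P be the tensile force in the spring. The bar extends elastically by PL/(AE) and the spring stretches by P/k; together these equal δ_free.
So P = δ_free / [L/(AE) + 1/k] = 0.2553 / [ 350/(925×72×10³) + 1/(29×10³) ].
P = 0.2553 / 3.974×10⁻⁵ = 6423 N.
Spring extension = P/k = 6423/(29×10³) = 0.2215 mm.

δ ≈ 0.221 mm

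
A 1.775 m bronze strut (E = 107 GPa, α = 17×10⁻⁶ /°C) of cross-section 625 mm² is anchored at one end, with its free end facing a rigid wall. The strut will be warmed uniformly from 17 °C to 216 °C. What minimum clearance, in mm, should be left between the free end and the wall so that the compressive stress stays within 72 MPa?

Free expansion if unrestrained: δ_free = αΔT L = 17×10⁻⁶ × 199 × 1775 = 6.005 mm.
A stress of 72 MPa corresponds to the wall pushing the strut back by σL/E = 72×1775/(107×10³) = 1.194 mm.
So the gap has to take up the difference, g_min = δ_free − σL/E = 6.005 − 1.194 = 4.81 mm.

g ≈ 4.81 mm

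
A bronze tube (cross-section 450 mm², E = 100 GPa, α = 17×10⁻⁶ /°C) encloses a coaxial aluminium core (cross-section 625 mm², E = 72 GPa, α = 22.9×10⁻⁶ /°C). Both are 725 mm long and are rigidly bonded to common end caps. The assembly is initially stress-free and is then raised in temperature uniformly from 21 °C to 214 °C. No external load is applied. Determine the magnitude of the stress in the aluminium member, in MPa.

σ ≈ 41 MPa (compressive)

Both members must finish at the same length. With the larger α, the aluminium tends to over-expand; the plates restrain it, putting the aluminium in compression and the bronze in tension. With no external load the two internal forces are equal and opposite, magnitude P.
Equating the net (thermal + elastic) strains gives |α₁ − α₂|·ΔT = P·[1/(A₁E₁) + 1/(A₂E₂)].
|α₁ − α₂|·ΔT = 5.9×10⁻⁶ × 193 = 0.001139.
1/(A₁E₁) + 1/(A₂E₂) = 1/(450×100×10³) + 1/(625×72×10³) = 4.444×10⁻⁸ N⁻¹.
So P = 0.001139 / 4.444×10⁻⁸ = 25.62 kN.
σ_{aluminium} = P/A₂ = 25620/625 = 40.99 MPa, compressive.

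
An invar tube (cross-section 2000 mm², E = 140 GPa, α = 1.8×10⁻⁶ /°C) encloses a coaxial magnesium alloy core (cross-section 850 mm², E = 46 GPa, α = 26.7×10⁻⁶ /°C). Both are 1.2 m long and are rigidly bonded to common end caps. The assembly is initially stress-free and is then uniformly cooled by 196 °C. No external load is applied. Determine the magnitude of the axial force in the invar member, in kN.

P ≈ 167 kN (compressive in the invar)

Both members must finish at the same length. With the larger α, the magnesium alloy tends to over-contract; the plates restrain it, putting the magnesium alloy in tension and the invar in compression. With no external load the two internal forces are equal and opposite, magnitude P.
Setting the final lengths equal and cancelling L: (α₁ − α₂)ΔT = P/(A₁E₁) + P/(A₂E₂).
|α₁ − α₂|·ΔT = 24.9×10⁻⁶ × 196 = 0.00488.
1/(A₁E₁) + 1/(A₂E₂) = 1/(2000×140×10³) + 1/(850×46×10³) = 2.915×10⁻⁸ N⁻¹.
So P = 0.00488 / 2.915×10⁻⁸ = 167.4 kN.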